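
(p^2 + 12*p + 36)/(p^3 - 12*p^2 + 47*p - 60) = (p^2 + 12*p + 36)/(p^3 - 12*p^2 + 47*p - 60)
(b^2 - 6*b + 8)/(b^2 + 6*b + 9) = (b^2 - 6*b + 8)/(b^2 + 6*b + 9)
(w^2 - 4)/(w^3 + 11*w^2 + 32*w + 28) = (w - 2)/(w^2 + 9*w + 14)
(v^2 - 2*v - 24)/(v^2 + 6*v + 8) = (v - 6)/(v + 2)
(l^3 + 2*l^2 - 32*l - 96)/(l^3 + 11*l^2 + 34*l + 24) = (l^2 - 2*l - 24)/(l^2 + 7*l + 6)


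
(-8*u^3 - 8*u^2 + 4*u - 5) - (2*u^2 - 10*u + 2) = -8*u^3 - 10*u^2 + 14*u - 7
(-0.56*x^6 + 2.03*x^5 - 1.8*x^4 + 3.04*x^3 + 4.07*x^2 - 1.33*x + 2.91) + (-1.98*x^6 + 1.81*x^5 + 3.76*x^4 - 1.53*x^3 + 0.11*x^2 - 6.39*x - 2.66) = -2.54*x^6 + 3.84*x^5 + 1.96*x^4 + 1.51*x^3 + 4.18*x^2 - 7.72*x + 0.25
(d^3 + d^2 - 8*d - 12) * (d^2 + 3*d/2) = d^5 + 5*d^4/2 - 13*d^3/2 - 24*d^2 - 18*d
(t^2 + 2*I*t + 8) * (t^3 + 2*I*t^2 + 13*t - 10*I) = t^5 + 4*I*t^4 + 17*t^3 + 32*I*t^2 + 124*t - 80*I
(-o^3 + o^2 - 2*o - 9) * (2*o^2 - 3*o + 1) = -2*o^5 + 5*o^4 - 8*o^3 - 11*o^2 + 25*o - 9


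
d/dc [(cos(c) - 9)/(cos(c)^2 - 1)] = (cos(c)^2 - 18*cos(c) + 1)/sin(c)^3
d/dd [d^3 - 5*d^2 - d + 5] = 3*d^2 - 10*d - 1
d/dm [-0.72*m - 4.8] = -0.720000000000000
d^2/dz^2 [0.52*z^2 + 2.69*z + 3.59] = 1.04000000000000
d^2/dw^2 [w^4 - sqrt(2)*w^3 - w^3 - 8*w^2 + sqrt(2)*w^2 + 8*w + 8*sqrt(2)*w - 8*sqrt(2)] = 12*w^2 - 6*sqrt(2)*w - 6*w - 16 + 2*sqrt(2)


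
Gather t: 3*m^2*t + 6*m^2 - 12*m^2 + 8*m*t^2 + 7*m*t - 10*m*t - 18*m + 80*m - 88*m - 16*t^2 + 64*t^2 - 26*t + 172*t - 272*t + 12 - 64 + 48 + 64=-6*m^2 - 26*m + t^2*(8*m + 48) + t*(3*m^2 - 3*m - 126) + 60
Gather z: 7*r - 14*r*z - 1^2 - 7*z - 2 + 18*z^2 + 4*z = 7*r + 18*z^2 + z*(-14*r - 3) - 3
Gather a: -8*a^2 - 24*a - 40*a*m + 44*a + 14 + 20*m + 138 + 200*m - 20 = -8*a^2 + a*(20 - 40*m) + 220*m + 132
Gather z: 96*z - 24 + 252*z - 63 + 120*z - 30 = 468*z - 117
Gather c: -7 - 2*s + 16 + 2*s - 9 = 0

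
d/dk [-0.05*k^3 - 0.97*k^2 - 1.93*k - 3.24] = -0.15*k^2 - 1.94*k - 1.93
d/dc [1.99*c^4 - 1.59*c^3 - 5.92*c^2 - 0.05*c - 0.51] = 7.96*c^3 - 4.77*c^2 - 11.84*c - 0.05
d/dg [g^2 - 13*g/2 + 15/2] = 2*g - 13/2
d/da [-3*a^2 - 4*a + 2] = -6*a - 4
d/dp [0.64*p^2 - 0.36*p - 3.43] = 1.28*p - 0.36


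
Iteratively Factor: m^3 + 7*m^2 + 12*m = (m + 4)*(m^2 + 3*m) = m*(m + 4)*(m + 3)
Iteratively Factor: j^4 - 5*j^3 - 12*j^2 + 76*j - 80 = (j - 5)*(j^3 - 12*j + 16) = (j - 5)*(j + 4)*(j^2 - 4*j + 4) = (j - 5)*(j - 2)*(j + 4)*(j - 2)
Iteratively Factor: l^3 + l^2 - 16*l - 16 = (l + 1)*(l^2 - 16) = (l - 4)*(l + 1)*(l + 4)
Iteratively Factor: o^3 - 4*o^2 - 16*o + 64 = (o - 4)*(o^2 - 16) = (o - 4)^2*(o + 4)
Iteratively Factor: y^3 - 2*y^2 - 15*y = (y - 5)*(y^2 + 3*y) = y*(y - 5)*(y + 3)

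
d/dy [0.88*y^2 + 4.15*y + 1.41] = 1.76*y + 4.15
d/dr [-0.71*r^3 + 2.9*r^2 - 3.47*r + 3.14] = -2.13*r^2 + 5.8*r - 3.47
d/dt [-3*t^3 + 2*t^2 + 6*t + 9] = -9*t^2 + 4*t + 6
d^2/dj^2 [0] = 0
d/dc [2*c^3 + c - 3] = 6*c^2 + 1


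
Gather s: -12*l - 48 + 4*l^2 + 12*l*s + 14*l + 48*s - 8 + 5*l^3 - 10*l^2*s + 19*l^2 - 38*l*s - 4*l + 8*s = 5*l^3 + 23*l^2 - 2*l + s*(-10*l^2 - 26*l + 56) - 56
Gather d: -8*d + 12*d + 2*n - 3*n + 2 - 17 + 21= 4*d - n + 6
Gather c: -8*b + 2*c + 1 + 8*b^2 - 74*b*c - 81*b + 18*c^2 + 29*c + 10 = 8*b^2 - 89*b + 18*c^2 + c*(31 - 74*b) + 11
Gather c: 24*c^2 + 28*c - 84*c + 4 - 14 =24*c^2 - 56*c - 10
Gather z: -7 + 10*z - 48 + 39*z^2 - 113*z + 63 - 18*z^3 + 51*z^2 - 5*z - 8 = -18*z^3 + 90*z^2 - 108*z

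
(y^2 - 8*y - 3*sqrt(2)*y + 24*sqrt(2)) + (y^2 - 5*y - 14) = 2*y^2 - 13*y - 3*sqrt(2)*y - 14 + 24*sqrt(2)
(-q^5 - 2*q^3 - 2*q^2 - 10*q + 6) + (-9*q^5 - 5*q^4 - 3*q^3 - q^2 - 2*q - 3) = -10*q^5 - 5*q^4 - 5*q^3 - 3*q^2 - 12*q + 3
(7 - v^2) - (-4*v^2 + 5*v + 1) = 3*v^2 - 5*v + 6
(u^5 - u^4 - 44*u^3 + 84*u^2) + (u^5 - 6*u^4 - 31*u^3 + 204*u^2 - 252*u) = 2*u^5 - 7*u^4 - 75*u^3 + 288*u^2 - 252*u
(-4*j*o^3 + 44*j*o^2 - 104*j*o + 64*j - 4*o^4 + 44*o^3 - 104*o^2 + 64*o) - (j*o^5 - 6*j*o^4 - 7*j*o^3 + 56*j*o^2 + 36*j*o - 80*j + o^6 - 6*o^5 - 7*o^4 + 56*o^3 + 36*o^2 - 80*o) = -j*o^5 + 6*j*o^4 + 3*j*o^3 - 12*j*o^2 - 140*j*o + 144*j - o^6 + 6*o^5 + 3*o^4 - 12*o^3 - 140*o^2 + 144*o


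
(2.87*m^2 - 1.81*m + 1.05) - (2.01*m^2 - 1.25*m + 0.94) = 0.86*m^2 - 0.56*m + 0.11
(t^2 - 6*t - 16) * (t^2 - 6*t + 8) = t^4 - 12*t^3 + 28*t^2 + 48*t - 128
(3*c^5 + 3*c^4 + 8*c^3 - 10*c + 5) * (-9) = -27*c^5 - 27*c^4 - 72*c^3 + 90*c - 45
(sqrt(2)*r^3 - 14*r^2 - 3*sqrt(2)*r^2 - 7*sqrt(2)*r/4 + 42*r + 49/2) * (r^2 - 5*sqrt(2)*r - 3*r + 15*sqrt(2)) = sqrt(2)*r^5 - 24*r^4 - 6*sqrt(2)*r^4 + 309*sqrt(2)*r^3/4 + 144*r^3 - 1659*sqrt(2)*r^2/4 - 174*r^2 - 126*r + 1015*sqrt(2)*r/2 + 735*sqrt(2)/2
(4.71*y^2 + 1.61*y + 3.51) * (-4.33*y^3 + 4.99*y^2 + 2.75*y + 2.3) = -20.3943*y^5 + 16.5316*y^4 + 5.7881*y^3 + 32.7754*y^2 + 13.3555*y + 8.073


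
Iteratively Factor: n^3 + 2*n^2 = (n)*(n^2 + 2*n) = n*(n + 2)*(n)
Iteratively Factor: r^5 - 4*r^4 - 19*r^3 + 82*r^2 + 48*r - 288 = (r + 4)*(r^4 - 8*r^3 + 13*r^2 + 30*r - 72) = (r + 2)*(r + 4)*(r^3 - 10*r^2 + 33*r - 36) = (r - 3)*(r + 2)*(r + 4)*(r^2 - 7*r + 12) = (r - 3)^2*(r + 2)*(r + 4)*(r - 4)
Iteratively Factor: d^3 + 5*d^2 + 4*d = (d + 4)*(d^2 + d) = d*(d + 4)*(d + 1)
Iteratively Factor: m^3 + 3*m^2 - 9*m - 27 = (m + 3)*(m^2 - 9) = (m + 3)^2*(m - 3)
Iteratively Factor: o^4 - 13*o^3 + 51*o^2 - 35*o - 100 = (o + 1)*(o^3 - 14*o^2 + 65*o - 100) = (o - 5)*(o + 1)*(o^2 - 9*o + 20) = (o - 5)^2*(o + 1)*(o - 4)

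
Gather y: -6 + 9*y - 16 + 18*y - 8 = 27*y - 30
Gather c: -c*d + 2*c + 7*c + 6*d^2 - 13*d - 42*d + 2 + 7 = c*(9 - d) + 6*d^2 - 55*d + 9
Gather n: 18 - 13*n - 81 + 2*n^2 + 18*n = 2*n^2 + 5*n - 63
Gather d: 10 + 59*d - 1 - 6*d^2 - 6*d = -6*d^2 + 53*d + 9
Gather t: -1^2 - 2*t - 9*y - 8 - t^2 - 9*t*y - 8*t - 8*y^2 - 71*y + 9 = -t^2 + t*(-9*y - 10) - 8*y^2 - 80*y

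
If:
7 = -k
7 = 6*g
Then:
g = 7/6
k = -7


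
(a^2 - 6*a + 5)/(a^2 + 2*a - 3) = (a - 5)/(a + 3)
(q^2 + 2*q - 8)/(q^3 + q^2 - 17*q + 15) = (q^2 + 2*q - 8)/(q^3 + q^2 - 17*q + 15)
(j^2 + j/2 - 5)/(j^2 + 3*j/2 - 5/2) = (j - 2)/(j - 1)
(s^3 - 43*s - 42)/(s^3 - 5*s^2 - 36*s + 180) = (s^2 - 6*s - 7)/(s^2 - 11*s + 30)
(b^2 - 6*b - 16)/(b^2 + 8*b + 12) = (b - 8)/(b + 6)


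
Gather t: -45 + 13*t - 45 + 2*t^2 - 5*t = 2*t^2 + 8*t - 90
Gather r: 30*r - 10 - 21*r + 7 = 9*r - 3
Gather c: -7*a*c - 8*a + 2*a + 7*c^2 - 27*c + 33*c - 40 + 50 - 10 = -6*a + 7*c^2 + c*(6 - 7*a)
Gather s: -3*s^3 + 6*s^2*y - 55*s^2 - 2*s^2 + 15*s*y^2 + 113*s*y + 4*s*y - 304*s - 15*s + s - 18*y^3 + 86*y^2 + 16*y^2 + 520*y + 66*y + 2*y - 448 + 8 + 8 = -3*s^3 + s^2*(6*y - 57) + s*(15*y^2 + 117*y - 318) - 18*y^3 + 102*y^2 + 588*y - 432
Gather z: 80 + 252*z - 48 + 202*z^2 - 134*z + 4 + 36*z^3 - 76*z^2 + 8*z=36*z^3 + 126*z^2 + 126*z + 36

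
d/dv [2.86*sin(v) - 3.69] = 2.86*cos(v)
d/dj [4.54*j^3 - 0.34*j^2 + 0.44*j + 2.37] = 13.62*j^2 - 0.68*j + 0.44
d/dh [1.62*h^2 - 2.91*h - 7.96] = 3.24*h - 2.91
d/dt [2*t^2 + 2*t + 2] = 4*t + 2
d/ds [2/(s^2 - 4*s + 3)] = 4*(2 - s)/(s^2 - 4*s + 3)^2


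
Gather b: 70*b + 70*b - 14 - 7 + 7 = 140*b - 14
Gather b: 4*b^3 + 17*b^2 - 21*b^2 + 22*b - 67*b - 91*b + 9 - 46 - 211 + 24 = 4*b^3 - 4*b^2 - 136*b - 224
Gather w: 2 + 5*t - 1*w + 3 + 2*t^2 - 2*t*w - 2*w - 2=2*t^2 + 5*t + w*(-2*t - 3) + 3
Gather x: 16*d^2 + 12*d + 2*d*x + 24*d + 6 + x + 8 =16*d^2 + 36*d + x*(2*d + 1) + 14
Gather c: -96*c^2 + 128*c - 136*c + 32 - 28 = -96*c^2 - 8*c + 4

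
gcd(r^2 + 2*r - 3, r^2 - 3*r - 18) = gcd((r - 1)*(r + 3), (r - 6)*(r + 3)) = r + 3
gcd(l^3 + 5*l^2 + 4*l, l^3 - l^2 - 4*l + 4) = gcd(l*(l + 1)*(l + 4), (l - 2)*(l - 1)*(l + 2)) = 1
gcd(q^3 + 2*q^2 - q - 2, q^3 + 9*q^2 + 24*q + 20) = q + 2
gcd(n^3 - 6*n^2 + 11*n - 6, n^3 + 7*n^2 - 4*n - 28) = n - 2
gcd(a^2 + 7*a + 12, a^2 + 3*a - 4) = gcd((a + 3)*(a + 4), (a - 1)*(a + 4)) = a + 4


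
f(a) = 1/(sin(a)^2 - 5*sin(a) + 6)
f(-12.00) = 0.28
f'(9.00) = -0.23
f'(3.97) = -0.04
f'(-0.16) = 0.11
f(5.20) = 0.09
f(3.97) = 0.10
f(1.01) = 0.40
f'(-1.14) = 0.02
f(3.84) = 0.10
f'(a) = (-2*sin(a)*cos(a) + 5*cos(a))/(sin(a)^2 - 5*sin(a) + 6)^2 = (5 - 2*sin(a))*cos(a)/(sin(a)^2 - 5*sin(a) + 6)^2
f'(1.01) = 0.29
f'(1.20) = 0.23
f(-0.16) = 0.15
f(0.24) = 0.21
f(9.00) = 0.24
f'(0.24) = 0.19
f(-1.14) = 0.09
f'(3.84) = -0.05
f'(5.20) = 0.03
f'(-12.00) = 0.25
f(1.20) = 0.45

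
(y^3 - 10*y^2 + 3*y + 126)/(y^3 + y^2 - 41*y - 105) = (y - 6)/(y + 5)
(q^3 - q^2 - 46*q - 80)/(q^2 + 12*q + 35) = (q^2 - 6*q - 16)/(q + 7)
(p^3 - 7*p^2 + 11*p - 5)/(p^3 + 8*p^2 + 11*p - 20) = (p^2 - 6*p + 5)/(p^2 + 9*p + 20)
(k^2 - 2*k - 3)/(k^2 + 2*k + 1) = (k - 3)/(k + 1)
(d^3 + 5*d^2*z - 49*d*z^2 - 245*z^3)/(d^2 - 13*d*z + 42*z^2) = (-d^2 - 12*d*z - 35*z^2)/(-d + 6*z)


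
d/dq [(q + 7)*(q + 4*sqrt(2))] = 2*q + 4*sqrt(2) + 7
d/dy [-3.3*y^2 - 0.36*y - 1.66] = -6.6*y - 0.36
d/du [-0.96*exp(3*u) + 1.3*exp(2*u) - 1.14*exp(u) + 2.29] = (-2.88*exp(2*u) + 2.6*exp(u) - 1.14)*exp(u)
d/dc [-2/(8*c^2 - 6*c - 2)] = (8*c - 3)/(-4*c^2 + 3*c + 1)^2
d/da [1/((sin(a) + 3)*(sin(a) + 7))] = -2*(sin(a) + 5)*cos(a)/((sin(a) + 3)^2*(sin(a) + 7)^2)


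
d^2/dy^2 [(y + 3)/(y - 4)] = 14/(y - 4)^3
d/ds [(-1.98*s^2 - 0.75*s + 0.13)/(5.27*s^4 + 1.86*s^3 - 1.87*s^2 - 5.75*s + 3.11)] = (20.8692*s^5 + 15.5403*s^4 + 0.0496000000000016*s^3 + 9.2571*s^2 - 11.8294*s - 1.585)/(27.7729*s^8 + 19.6044*s^7 - 16.2502*s^6 - 67.5614*s^5 + 14.8863*s^4 + 33.0742*s^3 + 21.4311*s^2 - 35.765*s + 9.6721)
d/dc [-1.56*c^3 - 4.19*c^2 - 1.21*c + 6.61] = -4.68*c^2 - 8.38*c - 1.21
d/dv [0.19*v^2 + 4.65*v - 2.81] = 0.38*v + 4.65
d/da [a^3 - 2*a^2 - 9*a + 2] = 3*a^2 - 4*a - 9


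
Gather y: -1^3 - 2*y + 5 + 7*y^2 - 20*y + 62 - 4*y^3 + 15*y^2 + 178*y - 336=-4*y^3 + 22*y^2 + 156*y - 270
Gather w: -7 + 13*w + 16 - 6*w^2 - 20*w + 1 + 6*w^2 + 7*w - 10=0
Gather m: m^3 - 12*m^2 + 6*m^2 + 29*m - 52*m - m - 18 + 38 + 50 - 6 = m^3 - 6*m^2 - 24*m + 64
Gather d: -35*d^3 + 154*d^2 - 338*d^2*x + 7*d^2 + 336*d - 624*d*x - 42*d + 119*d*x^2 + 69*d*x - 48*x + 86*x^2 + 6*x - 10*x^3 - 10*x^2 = -35*d^3 + d^2*(161 - 338*x) + d*(119*x^2 - 555*x + 294) - 10*x^3 + 76*x^2 - 42*x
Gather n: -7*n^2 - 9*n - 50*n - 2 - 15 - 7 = -7*n^2 - 59*n - 24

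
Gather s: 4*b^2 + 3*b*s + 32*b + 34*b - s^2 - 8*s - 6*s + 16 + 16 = 4*b^2 + 66*b - s^2 + s*(3*b - 14) + 32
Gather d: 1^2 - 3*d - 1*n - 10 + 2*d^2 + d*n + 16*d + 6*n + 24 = 2*d^2 + d*(n + 13) + 5*n + 15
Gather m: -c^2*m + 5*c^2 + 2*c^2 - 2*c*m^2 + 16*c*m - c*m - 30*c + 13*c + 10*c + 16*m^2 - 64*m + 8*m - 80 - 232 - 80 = 7*c^2 - 7*c + m^2*(16 - 2*c) + m*(-c^2 + 15*c - 56) - 392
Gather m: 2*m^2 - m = 2*m^2 - m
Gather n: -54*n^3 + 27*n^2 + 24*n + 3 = -54*n^3 + 27*n^2 + 24*n + 3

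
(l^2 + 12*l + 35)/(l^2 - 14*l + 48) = (l^2 + 12*l + 35)/(l^2 - 14*l + 48)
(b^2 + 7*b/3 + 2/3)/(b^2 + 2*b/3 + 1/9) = 3*(b + 2)/(3*b + 1)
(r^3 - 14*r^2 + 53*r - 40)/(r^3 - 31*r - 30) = (-r^3 + 14*r^2 - 53*r + 40)/(-r^3 + 31*r + 30)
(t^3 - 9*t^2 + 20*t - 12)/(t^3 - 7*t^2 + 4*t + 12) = (t - 1)/(t + 1)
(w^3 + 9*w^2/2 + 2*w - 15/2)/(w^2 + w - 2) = (2*w^2 + 11*w + 15)/(2*(w + 2))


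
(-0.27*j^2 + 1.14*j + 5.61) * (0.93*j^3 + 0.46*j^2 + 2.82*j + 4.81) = -0.2511*j^5 + 0.936*j^4 + 4.9803*j^3 + 4.4967*j^2 + 21.3036*j + 26.9841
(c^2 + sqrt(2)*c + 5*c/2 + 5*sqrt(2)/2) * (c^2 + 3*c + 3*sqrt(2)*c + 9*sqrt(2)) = c^4 + 11*c^3/2 + 4*sqrt(2)*c^3 + 27*c^2/2 + 22*sqrt(2)*c^2 + 33*c + 30*sqrt(2)*c + 45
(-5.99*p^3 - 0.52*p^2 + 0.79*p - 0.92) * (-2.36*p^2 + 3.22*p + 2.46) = 14.1364*p^5 - 18.0606*p^4 - 18.2742*p^3 + 3.4358*p^2 - 1.019*p - 2.2632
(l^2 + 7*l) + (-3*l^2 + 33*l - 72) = -2*l^2 + 40*l - 72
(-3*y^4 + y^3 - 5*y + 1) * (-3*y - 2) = 9*y^5 + 3*y^4 - 2*y^3 + 15*y^2 + 7*y - 2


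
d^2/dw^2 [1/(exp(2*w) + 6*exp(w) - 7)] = 2*(4*(exp(w) + 3)^2*exp(w) - (2*exp(w) + 3)*(exp(2*w) + 6*exp(w) - 7))*exp(w)/(exp(2*w) + 6*exp(w) - 7)^3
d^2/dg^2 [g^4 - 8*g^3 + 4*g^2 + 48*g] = 12*g^2 - 48*g + 8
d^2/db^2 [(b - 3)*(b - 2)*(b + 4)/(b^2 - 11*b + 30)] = 12*(11*b^3 - 138*b^2 + 528*b - 556)/(b^6 - 33*b^5 + 453*b^4 - 3311*b^3 + 13590*b^2 - 29700*b + 27000)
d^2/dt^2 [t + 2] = 0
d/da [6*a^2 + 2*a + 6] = 12*a + 2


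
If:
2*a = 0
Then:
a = 0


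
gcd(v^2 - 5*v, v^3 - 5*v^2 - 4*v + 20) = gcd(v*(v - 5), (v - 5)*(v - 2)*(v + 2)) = v - 5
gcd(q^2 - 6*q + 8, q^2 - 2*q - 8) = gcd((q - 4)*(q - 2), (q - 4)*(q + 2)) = q - 4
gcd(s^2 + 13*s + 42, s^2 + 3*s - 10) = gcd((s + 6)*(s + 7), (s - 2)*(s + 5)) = 1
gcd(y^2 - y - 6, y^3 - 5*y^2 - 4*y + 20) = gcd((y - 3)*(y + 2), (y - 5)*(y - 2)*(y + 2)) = y + 2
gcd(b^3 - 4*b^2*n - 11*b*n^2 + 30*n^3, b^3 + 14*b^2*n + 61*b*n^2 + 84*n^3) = b + 3*n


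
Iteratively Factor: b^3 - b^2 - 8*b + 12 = (b - 2)*(b^2 + b - 6) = (b - 2)^2*(b + 3)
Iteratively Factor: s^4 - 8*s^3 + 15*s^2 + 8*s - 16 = (s - 1)*(s^3 - 7*s^2 + 8*s + 16) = (s - 1)*(s + 1)*(s^2 - 8*s + 16) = (s - 4)*(s - 1)*(s + 1)*(s - 4)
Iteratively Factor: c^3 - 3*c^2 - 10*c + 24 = (c - 4)*(c^2 + c - 6) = (c - 4)*(c - 2)*(c + 3)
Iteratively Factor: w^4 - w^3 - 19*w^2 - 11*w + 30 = (w + 3)*(w^3 - 4*w^2 - 7*w + 10) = (w - 1)*(w + 3)*(w^2 - 3*w - 10) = (w - 1)*(w + 2)*(w + 3)*(w - 5)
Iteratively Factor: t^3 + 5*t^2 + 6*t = (t)*(t^2 + 5*t + 6) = t*(t + 3)*(t + 2)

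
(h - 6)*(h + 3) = h^2 - 3*h - 18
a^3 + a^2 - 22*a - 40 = (a - 5)*(a + 2)*(a + 4)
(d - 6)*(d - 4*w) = d^2 - 4*d*w - 6*d + 24*w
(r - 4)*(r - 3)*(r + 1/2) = r^3 - 13*r^2/2 + 17*r/2 + 6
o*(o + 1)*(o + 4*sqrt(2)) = o^3 + o^2 + 4*sqrt(2)*o^2 + 4*sqrt(2)*o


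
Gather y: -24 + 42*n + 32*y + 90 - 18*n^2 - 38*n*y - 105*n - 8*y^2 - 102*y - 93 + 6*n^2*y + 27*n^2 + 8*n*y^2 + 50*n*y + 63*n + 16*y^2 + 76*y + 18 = 9*n^2 + y^2*(8*n + 8) + y*(6*n^2 + 12*n + 6) - 9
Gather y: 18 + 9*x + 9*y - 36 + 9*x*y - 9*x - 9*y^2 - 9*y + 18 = 9*x*y - 9*y^2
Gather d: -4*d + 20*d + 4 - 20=16*d - 16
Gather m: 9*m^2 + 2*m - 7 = 9*m^2 + 2*m - 7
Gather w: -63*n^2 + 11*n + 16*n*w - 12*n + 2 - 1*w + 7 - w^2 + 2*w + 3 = -63*n^2 - n - w^2 + w*(16*n + 1) + 12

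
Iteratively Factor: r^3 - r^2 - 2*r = (r + 1)*(r^2 - 2*r) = r*(r + 1)*(r - 2)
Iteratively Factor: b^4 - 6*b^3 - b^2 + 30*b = (b)*(b^3 - 6*b^2 - b + 30) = b*(b - 5)*(b^2 - b - 6) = b*(b - 5)*(b - 3)*(b + 2)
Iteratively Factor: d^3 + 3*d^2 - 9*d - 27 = (d + 3)*(d^2 - 9) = (d - 3)*(d + 3)*(d + 3)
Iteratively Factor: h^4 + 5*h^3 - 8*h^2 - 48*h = (h + 4)*(h^3 + h^2 - 12*h) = h*(h + 4)*(h^2 + h - 12) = h*(h + 4)^2*(h - 3)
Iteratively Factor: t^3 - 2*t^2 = (t)*(t^2 - 2*t) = t*(t - 2)*(t)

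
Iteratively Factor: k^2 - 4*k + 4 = (k - 2)*(k - 2)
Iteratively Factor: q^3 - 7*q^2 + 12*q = (q - 4)*(q^2 - 3*q) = (q - 4)*(q - 3)*(q)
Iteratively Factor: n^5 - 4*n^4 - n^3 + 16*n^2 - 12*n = (n - 3)*(n^4 - n^3 - 4*n^2 + 4*n) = (n - 3)*(n - 1)*(n^3 - 4*n) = (n - 3)*(n - 1)*(n + 2)*(n^2 - 2*n) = n*(n - 3)*(n - 1)*(n + 2)*(n - 2)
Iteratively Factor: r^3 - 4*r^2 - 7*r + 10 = (r + 2)*(r^2 - 6*r + 5) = (r - 1)*(r + 2)*(r - 5)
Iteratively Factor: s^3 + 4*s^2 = (s)*(s^2 + 4*s) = s*(s + 4)*(s)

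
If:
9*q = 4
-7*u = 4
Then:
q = 4/9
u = -4/7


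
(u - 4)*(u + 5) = u^2 + u - 20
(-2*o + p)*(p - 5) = -2*o*p + 10*o + p^2 - 5*p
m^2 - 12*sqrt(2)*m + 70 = (m - 7*sqrt(2))*(m - 5*sqrt(2))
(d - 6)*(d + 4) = d^2 - 2*d - 24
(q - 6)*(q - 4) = q^2 - 10*q + 24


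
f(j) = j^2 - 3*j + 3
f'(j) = 2*j - 3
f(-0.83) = 6.18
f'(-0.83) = -4.66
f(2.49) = 1.73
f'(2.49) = 1.98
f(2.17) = 1.20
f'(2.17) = 1.34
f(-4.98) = 42.74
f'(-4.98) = -12.96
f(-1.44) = 9.39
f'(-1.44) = -5.88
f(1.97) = 0.97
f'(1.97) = 0.94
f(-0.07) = 3.21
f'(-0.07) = -3.14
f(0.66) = 1.46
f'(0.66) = -1.68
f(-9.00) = 111.00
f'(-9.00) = -21.00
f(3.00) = 3.00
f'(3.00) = 3.00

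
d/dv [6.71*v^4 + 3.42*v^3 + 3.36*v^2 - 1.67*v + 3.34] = 26.84*v^3 + 10.26*v^2 + 6.72*v - 1.67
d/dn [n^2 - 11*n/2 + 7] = 2*n - 11/2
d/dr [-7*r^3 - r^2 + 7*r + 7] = -21*r^2 - 2*r + 7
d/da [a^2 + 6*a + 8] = 2*a + 6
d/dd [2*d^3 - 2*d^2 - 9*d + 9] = 6*d^2 - 4*d - 9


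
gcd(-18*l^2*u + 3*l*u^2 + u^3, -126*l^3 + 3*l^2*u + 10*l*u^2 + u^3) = -18*l^2 + 3*l*u + u^2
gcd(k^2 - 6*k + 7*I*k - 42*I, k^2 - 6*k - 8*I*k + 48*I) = k - 6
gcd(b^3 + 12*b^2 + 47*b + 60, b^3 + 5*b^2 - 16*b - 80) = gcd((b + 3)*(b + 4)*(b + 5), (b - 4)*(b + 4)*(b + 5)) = b^2 + 9*b + 20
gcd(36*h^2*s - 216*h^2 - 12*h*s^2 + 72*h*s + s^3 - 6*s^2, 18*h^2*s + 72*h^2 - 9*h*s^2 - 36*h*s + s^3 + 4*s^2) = -6*h + s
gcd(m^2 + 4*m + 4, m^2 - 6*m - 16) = m + 2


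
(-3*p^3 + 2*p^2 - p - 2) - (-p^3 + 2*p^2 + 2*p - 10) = -2*p^3 - 3*p + 8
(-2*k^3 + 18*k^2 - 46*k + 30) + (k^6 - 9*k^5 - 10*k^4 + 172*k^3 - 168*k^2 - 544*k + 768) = k^6 - 9*k^5 - 10*k^4 + 170*k^3 - 150*k^2 - 590*k + 798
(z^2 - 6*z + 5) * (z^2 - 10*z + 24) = z^4 - 16*z^3 + 89*z^2 - 194*z + 120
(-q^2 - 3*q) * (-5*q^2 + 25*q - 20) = 5*q^4 - 10*q^3 - 55*q^2 + 60*q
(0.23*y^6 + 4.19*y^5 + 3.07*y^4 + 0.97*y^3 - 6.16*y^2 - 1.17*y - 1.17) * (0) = 0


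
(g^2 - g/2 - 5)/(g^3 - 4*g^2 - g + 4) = (g^2 - g/2 - 5)/(g^3 - 4*g^2 - g + 4)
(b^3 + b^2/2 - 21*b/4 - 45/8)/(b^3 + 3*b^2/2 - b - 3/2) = (b^2 - b - 15/4)/(b^2 - 1)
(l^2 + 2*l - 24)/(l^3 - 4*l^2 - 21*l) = (-l^2 - 2*l + 24)/(l*(-l^2 + 4*l + 21))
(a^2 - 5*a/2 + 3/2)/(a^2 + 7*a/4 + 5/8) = 4*(2*a^2 - 5*a + 3)/(8*a^2 + 14*a + 5)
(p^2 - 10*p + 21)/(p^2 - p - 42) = (p - 3)/(p + 6)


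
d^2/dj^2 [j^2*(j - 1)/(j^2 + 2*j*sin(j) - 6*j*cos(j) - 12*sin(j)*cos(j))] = 2*(4*j^2*(j - 1)*(3*j*sin(j) + j*cos(j) + j + sin(j) - 3*cos(j) - 6*cos(2*j))^2 + j*(j^2 + 2*j*sin(j) - 6*j*cos(j) - 6*sin(2*j))*(j^3*sin(j) - 3*j^3*cos(j) - 25*j^2*sin(j) - 12*j^2*sin(2*j) - 5*j^2*cos(j) - 7*j^2 + 12*j*sin(j) + 12*j*sin(2*j) + 24*j*cos(j) + 36*j*cos(2*j) + 5*j + 4*sin(j) - 12*cos(j) - 24*cos(2*j)) + (j + 2*sin(j))^2*(j - 6*cos(j))^2*(3*j - 1))/((j + 2*sin(j))^3*(j - 6*cos(j))^3)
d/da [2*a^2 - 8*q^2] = 4*a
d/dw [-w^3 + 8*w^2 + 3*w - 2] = -3*w^2 + 16*w + 3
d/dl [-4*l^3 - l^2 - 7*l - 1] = -12*l^2 - 2*l - 7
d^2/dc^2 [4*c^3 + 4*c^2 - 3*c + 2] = 24*c + 8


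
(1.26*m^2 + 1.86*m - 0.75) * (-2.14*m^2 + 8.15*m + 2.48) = -2.6964*m^4 + 6.2886*m^3 + 19.8888*m^2 - 1.4997*m - 1.86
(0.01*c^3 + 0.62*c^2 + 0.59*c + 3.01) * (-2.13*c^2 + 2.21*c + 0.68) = -0.0213*c^5 - 1.2985*c^4 + 0.1203*c^3 - 4.6858*c^2 + 7.0533*c + 2.0468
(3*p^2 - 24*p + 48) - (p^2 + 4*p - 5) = 2*p^2 - 28*p + 53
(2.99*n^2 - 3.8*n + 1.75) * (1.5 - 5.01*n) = -14.9799*n^3 + 23.523*n^2 - 14.4675*n + 2.625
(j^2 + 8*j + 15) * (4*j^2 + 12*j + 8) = 4*j^4 + 44*j^3 + 164*j^2 + 244*j + 120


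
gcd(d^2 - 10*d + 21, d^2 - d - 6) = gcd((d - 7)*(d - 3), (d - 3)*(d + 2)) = d - 3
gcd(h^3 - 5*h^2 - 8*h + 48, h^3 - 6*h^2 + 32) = h^2 - 8*h + 16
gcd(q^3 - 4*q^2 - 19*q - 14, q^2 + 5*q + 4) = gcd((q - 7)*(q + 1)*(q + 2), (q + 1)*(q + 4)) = q + 1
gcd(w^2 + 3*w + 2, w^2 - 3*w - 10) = w + 2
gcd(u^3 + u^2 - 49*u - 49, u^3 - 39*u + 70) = u + 7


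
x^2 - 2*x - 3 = (x - 3)*(x + 1)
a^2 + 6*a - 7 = (a - 1)*(a + 7)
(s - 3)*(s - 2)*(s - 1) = s^3 - 6*s^2 + 11*s - 6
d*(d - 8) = d^2 - 8*d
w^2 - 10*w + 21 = (w - 7)*(w - 3)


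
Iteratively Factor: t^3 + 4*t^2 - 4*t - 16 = (t + 2)*(t^2 + 2*t - 8) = (t + 2)*(t + 4)*(t - 2)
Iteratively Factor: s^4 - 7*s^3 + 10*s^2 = (s)*(s^3 - 7*s^2 + 10*s) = s*(s - 5)*(s^2 - 2*s) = s*(s - 5)*(s - 2)*(s)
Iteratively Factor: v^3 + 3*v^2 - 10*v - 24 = (v + 4)*(v^2 - v - 6) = (v + 2)*(v + 4)*(v - 3)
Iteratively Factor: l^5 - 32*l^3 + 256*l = (l - 4)*(l^4 + 4*l^3 - 16*l^2 - 64*l) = l*(l - 4)*(l^3 + 4*l^2 - 16*l - 64) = l*(l - 4)*(l + 4)*(l^2 - 16) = l*(l - 4)*(l + 4)^2*(l - 4)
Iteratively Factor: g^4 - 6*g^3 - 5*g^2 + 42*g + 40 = (g + 2)*(g^3 - 8*g^2 + 11*g + 20) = (g - 5)*(g + 2)*(g^2 - 3*g - 4) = (g - 5)*(g + 1)*(g + 2)*(g - 4)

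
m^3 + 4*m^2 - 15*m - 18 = (m - 3)*(m + 1)*(m + 6)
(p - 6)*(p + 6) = p^2 - 36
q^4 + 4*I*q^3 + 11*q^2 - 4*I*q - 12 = (q - 1)*(q + 1)*(q - 2*I)*(q + 6*I)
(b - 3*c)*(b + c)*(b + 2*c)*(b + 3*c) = b^4 + 3*b^3*c - 7*b^2*c^2 - 27*b*c^3 - 18*c^4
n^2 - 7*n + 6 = (n - 6)*(n - 1)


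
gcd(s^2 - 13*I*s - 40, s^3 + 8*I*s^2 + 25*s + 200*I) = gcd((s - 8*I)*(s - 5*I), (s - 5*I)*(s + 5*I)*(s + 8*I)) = s - 5*I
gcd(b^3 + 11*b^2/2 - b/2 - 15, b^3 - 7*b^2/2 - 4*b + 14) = b + 2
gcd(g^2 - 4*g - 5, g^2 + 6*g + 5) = g + 1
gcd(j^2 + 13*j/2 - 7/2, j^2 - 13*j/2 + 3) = j - 1/2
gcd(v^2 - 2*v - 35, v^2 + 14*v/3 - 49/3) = 1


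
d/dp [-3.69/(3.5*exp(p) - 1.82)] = 12.915*exp(p)/(3.5*exp(p) - 1.82)^2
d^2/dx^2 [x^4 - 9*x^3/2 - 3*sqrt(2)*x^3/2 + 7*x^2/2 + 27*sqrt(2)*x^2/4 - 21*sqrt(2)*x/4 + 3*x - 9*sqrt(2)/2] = 12*x^2 - 27*x - 9*sqrt(2)*x + 7 + 27*sqrt(2)/2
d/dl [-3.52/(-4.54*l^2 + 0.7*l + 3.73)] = (2.464 - 31.9616*l)/(-4.54*l^2 + 0.7*l + 3.73)^2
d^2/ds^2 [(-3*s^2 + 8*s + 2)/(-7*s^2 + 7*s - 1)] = 2*(-245*s^3 - 357*s^2 + 462*s - 137)/(343*s^6 - 1029*s^5 + 1176*s^4 - 637*s^3 + 168*s^2 - 21*s + 1)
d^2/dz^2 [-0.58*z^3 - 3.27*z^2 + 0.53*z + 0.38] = -3.48*z - 6.54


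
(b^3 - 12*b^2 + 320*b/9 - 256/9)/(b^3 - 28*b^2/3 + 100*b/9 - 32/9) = (9*b^2 - 36*b + 32)/(9*b^2 - 12*b + 4)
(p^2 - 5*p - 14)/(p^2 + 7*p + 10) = (p - 7)/(p + 5)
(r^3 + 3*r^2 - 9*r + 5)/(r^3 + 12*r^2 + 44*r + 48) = (r^3 + 3*r^2 - 9*r + 5)/(r^3 + 12*r^2 + 44*r + 48)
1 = 1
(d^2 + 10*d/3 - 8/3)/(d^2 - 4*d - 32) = (d - 2/3)/(d - 8)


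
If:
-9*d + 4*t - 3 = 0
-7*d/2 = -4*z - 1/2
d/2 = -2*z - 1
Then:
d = -1/3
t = 0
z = -5/12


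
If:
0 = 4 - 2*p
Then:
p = 2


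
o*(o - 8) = o^2 - 8*o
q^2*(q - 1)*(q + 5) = q^4 + 4*q^3 - 5*q^2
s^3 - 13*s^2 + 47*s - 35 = (s - 7)*(s - 5)*(s - 1)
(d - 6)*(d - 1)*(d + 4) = d^3 - 3*d^2 - 22*d + 24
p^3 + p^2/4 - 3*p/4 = p*(p - 3/4)*(p + 1)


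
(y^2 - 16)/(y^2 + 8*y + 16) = (y - 4)/(y + 4)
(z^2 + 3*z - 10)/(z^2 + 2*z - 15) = (z - 2)/(z - 3)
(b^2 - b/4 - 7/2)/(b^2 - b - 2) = (b + 7/4)/(b + 1)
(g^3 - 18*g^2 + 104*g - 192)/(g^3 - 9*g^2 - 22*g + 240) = (g - 4)/(g + 5)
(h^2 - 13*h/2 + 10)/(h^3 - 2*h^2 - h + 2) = (h^2 - 13*h/2 + 10)/(h^3 - 2*h^2 - h + 2)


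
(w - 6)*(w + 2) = w^2 - 4*w - 12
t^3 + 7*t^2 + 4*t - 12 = (t - 1)*(t + 2)*(t + 6)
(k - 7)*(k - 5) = k^2 - 12*k + 35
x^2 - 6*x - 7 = (x - 7)*(x + 1)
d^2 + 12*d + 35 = (d + 5)*(d + 7)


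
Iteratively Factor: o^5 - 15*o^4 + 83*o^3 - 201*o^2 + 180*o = (o - 5)*(o^4 - 10*o^3 + 33*o^2 - 36*o) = (o - 5)*(o - 3)*(o^3 - 7*o^2 + 12*o) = (o - 5)*(o - 3)^2*(o^2 - 4*o) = o*(o - 5)*(o - 3)^2*(o - 4)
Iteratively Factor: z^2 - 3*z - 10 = (z + 2)*(z - 5)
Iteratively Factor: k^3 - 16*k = (k)*(k^2 - 16) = k*(k - 4)*(k + 4)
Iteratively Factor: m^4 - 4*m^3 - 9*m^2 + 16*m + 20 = (m - 5)*(m^3 + m^2 - 4*m - 4) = (m - 5)*(m + 2)*(m^2 - m - 2) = (m - 5)*(m - 2)*(m + 2)*(m + 1)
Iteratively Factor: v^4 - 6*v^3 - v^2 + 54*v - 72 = (v + 3)*(v^3 - 9*v^2 + 26*v - 24) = (v - 3)*(v + 3)*(v^2 - 6*v + 8) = (v - 3)*(v - 2)*(v + 3)*(v - 4)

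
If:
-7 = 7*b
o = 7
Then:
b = -1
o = 7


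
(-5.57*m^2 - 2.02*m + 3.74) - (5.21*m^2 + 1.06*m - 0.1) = -10.78*m^2 - 3.08*m + 3.84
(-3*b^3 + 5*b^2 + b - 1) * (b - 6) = -3*b^4 + 23*b^3 - 29*b^2 - 7*b + 6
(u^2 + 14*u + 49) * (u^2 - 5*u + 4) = u^4 + 9*u^3 - 17*u^2 - 189*u + 196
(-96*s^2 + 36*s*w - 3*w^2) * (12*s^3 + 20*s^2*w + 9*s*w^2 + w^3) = -1152*s^5 - 1488*s^4*w - 180*s^3*w^2 + 168*s^2*w^3 + 9*s*w^4 - 3*w^5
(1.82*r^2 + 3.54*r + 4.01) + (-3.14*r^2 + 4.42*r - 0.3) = -1.32*r^2 + 7.96*r + 3.71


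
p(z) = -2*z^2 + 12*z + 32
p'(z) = 12 - 4*z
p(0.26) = 34.98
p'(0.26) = 10.96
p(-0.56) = 24.65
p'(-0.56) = 14.24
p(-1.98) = 0.40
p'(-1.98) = 19.92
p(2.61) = 49.70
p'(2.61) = 1.56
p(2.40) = 49.28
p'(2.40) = 2.40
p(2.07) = 48.27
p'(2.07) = 3.72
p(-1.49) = 9.68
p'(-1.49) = 17.96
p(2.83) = 49.94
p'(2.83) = 0.68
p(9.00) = -22.00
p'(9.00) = -24.00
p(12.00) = -112.00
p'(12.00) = -36.00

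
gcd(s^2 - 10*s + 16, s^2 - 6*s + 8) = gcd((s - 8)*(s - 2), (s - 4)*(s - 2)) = s - 2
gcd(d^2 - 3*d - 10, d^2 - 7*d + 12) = 1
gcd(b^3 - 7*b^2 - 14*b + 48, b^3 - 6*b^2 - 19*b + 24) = b^2 - 5*b - 24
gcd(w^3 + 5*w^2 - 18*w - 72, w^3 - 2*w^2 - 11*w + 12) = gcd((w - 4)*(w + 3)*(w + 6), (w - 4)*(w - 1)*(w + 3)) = w^2 - w - 12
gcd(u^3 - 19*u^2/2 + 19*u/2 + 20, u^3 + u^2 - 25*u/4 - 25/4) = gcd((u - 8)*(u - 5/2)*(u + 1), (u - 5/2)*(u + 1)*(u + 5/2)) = u^2 - 3*u/2 - 5/2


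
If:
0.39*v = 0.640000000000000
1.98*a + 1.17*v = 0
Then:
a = -0.97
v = 1.64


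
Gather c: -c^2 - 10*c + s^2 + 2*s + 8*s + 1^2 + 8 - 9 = -c^2 - 10*c + s^2 + 10*s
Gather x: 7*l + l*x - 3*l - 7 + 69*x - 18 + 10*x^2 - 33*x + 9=4*l + 10*x^2 + x*(l + 36) - 16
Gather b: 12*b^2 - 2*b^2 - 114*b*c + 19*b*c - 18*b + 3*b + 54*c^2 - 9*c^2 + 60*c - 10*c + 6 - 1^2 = 10*b^2 + b*(-95*c - 15) + 45*c^2 + 50*c + 5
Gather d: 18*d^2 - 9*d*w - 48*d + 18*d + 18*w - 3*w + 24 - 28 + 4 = 18*d^2 + d*(-9*w - 30) + 15*w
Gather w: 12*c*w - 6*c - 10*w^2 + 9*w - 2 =-6*c - 10*w^2 + w*(12*c + 9) - 2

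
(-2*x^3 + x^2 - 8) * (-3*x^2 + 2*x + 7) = 6*x^5 - 7*x^4 - 12*x^3 + 31*x^2 - 16*x - 56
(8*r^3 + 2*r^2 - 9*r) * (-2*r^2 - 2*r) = -16*r^5 - 20*r^4 + 14*r^3 + 18*r^2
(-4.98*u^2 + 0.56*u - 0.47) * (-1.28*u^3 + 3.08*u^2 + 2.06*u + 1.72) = 6.3744*u^5 - 16.0552*u^4 - 7.9324*u^3 - 8.8596*u^2 - 0.00499999999999989*u - 0.8084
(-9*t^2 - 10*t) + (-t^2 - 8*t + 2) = -10*t^2 - 18*t + 2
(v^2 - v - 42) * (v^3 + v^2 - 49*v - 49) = v^5 - 92*v^3 - 42*v^2 + 2107*v + 2058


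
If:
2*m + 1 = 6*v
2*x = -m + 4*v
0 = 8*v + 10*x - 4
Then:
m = -2/13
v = 3/26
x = 4/13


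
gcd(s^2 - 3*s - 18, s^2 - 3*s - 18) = s^2 - 3*s - 18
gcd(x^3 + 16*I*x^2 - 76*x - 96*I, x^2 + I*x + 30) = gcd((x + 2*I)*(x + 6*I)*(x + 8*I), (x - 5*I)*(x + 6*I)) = x + 6*I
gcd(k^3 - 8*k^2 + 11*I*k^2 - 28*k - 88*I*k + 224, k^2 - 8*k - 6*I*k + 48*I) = k - 8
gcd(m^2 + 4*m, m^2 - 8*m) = m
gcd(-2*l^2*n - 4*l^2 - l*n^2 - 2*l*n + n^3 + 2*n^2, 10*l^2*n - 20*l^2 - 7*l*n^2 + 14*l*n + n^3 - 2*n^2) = 2*l - n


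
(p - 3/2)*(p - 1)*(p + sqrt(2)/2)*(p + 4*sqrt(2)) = p^4 - 5*p^3/2 + 9*sqrt(2)*p^3/2 - 45*sqrt(2)*p^2/4 + 11*p^2/2 - 10*p + 27*sqrt(2)*p/4 + 6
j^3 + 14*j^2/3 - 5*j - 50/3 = (j - 2)*(j + 5/3)*(j + 5)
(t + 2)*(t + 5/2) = t^2 + 9*t/2 + 5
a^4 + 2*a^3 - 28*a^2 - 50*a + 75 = (a - 5)*(a - 1)*(a + 3)*(a + 5)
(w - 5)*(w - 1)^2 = w^3 - 7*w^2 + 11*w - 5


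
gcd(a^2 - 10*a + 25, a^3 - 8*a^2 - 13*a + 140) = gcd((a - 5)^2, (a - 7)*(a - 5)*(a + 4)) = a - 5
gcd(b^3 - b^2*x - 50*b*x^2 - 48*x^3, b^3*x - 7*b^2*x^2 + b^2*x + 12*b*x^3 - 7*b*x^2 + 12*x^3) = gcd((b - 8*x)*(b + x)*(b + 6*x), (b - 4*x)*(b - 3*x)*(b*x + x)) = 1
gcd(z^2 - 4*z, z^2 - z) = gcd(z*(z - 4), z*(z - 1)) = z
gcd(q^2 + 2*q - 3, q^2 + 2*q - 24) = 1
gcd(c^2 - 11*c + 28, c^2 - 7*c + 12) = c - 4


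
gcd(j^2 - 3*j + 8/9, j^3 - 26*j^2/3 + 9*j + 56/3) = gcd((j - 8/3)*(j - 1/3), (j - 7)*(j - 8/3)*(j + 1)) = j - 8/3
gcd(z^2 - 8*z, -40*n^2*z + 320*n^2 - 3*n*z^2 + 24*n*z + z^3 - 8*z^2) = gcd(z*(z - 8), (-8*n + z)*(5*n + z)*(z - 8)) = z - 8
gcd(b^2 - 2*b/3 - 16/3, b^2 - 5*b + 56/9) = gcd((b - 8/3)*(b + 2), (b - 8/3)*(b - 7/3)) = b - 8/3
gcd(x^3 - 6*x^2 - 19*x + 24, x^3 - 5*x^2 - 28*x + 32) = x^2 - 9*x + 8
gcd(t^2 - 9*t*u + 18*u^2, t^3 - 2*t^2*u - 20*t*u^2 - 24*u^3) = t - 6*u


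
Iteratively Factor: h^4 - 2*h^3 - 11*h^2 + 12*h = (h + 3)*(h^3 - 5*h^2 + 4*h) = (h - 4)*(h + 3)*(h^2 - h) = (h - 4)*(h - 1)*(h + 3)*(h)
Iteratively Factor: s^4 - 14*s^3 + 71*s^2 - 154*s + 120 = (s - 5)*(s^3 - 9*s^2 + 26*s - 24) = (s - 5)*(s - 2)*(s^2 - 7*s + 12) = (s - 5)*(s - 4)*(s - 2)*(s - 3)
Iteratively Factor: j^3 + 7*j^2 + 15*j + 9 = (j + 1)*(j^2 + 6*j + 9) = (j + 1)*(j + 3)*(j + 3)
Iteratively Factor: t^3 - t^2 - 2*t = (t - 2)*(t^2 + t) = t*(t - 2)*(t + 1)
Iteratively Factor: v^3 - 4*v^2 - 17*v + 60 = (v + 4)*(v^2 - 8*v + 15) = (v - 5)*(v + 4)*(v - 3)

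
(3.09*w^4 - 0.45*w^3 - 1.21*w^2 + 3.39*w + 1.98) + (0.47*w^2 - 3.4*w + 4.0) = 3.09*w^4 - 0.45*w^3 - 0.74*w^2 - 0.00999999999999979*w + 5.98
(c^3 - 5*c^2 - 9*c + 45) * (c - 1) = c^4 - 6*c^3 - 4*c^2 + 54*c - 45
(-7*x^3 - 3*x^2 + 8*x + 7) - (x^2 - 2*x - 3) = -7*x^3 - 4*x^2 + 10*x + 10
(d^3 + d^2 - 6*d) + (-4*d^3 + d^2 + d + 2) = -3*d^3 + 2*d^2 - 5*d + 2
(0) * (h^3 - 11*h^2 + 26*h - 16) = 0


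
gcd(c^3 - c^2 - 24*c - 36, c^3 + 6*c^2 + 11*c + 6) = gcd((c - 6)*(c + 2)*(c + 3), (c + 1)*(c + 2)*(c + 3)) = c^2 + 5*c + 6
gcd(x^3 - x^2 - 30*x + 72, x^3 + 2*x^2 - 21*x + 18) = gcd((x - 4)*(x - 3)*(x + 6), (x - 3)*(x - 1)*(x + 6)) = x^2 + 3*x - 18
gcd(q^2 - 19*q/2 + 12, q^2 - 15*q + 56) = q - 8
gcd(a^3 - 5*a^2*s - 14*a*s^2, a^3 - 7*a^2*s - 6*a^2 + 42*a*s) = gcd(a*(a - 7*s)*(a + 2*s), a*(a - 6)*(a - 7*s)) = -a^2 + 7*a*s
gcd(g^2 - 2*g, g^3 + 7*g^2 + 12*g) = g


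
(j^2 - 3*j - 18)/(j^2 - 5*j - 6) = (j + 3)/(j + 1)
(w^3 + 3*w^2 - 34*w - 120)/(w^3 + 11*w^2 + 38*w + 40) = (w - 6)/(w + 2)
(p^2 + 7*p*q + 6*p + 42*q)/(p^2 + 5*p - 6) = (p + 7*q)/(p - 1)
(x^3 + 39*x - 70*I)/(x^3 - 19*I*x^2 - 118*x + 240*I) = (x^2 + 5*I*x + 14)/(x^2 - 14*I*x - 48)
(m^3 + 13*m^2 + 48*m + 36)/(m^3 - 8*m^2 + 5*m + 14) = (m^2 + 12*m + 36)/(m^2 - 9*m + 14)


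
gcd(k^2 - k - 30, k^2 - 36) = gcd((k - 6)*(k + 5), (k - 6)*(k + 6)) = k - 6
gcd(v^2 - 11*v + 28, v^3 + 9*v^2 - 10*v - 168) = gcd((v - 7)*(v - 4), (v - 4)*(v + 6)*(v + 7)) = v - 4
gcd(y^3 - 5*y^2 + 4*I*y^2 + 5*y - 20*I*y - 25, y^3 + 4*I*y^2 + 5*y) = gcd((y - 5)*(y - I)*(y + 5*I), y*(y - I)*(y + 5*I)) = y^2 + 4*I*y + 5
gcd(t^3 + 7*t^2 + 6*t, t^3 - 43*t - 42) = t^2 + 7*t + 6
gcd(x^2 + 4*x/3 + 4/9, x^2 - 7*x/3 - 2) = x + 2/3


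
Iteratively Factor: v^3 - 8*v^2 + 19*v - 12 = (v - 4)*(v^2 - 4*v + 3) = (v - 4)*(v - 3)*(v - 1)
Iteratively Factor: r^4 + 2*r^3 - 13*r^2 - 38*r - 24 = (r + 3)*(r^3 - r^2 - 10*r - 8) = (r + 2)*(r + 3)*(r^2 - 3*r - 4) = (r - 4)*(r + 2)*(r + 3)*(r + 1)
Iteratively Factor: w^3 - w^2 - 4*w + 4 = (w - 2)*(w^2 + w - 2) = (w - 2)*(w + 2)*(w - 1)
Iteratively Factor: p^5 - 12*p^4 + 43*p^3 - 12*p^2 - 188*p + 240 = (p - 5)*(p^4 - 7*p^3 + 8*p^2 + 28*p - 48) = (p - 5)*(p - 2)*(p^3 - 5*p^2 - 2*p + 24) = (p - 5)*(p - 4)*(p - 2)*(p^2 - p - 6) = (p - 5)*(p - 4)*(p - 3)*(p - 2)*(p + 2)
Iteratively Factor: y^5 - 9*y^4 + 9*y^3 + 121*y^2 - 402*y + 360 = (y + 4)*(y^4 - 13*y^3 + 61*y^2 - 123*y + 90) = (y - 2)*(y + 4)*(y^3 - 11*y^2 + 39*y - 45) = (y - 3)*(y - 2)*(y + 4)*(y^2 - 8*y + 15) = (y - 3)^2*(y - 2)*(y + 4)*(y - 5)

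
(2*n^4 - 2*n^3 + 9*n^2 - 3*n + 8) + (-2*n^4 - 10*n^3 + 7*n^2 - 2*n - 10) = -12*n^3 + 16*n^2 - 5*n - 2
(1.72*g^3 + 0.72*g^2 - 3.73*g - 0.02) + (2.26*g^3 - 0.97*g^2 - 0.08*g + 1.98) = 3.98*g^3 - 0.25*g^2 - 3.81*g + 1.96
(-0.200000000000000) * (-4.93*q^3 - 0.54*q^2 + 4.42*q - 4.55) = 0.986*q^3 + 0.108*q^2 - 0.884*q + 0.91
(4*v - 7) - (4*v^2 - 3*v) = -4*v^2 + 7*v - 7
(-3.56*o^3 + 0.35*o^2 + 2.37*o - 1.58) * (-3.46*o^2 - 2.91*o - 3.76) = 12.3176*o^5 + 9.1486*o^4 + 4.1669*o^3 - 2.7459*o^2 - 4.3134*o + 5.9408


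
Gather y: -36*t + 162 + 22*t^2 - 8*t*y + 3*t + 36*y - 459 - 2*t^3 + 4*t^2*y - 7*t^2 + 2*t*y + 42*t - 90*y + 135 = -2*t^3 + 15*t^2 + 9*t + y*(4*t^2 - 6*t - 54) - 162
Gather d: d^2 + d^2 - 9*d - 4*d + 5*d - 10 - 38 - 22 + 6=2*d^2 - 8*d - 64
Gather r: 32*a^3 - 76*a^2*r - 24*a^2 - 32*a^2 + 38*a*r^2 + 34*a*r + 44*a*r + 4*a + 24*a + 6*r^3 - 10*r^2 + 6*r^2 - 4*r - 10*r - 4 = 32*a^3 - 56*a^2 + 28*a + 6*r^3 + r^2*(38*a - 4) + r*(-76*a^2 + 78*a - 14) - 4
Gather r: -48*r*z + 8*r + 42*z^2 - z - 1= r*(8 - 48*z) + 42*z^2 - z - 1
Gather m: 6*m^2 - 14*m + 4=6*m^2 - 14*m + 4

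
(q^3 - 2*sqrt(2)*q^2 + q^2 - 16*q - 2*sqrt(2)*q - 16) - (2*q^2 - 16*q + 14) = q^3 - 2*sqrt(2)*q^2 - q^2 - 2*sqrt(2)*q - 30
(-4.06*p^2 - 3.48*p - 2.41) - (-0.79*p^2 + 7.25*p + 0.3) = -3.27*p^2 - 10.73*p - 2.71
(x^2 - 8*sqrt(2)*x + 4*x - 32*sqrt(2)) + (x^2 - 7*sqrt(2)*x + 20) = 2*x^2 - 15*sqrt(2)*x + 4*x - 32*sqrt(2) + 20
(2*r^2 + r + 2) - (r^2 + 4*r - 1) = r^2 - 3*r + 3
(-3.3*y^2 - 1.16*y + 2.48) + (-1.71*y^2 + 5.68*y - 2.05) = -5.01*y^2 + 4.52*y + 0.43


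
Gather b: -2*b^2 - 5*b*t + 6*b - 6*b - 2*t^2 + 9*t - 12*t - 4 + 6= -2*b^2 - 5*b*t - 2*t^2 - 3*t + 2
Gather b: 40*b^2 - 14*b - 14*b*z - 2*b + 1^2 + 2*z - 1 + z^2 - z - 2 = 40*b^2 + b*(-14*z - 16) + z^2 + z - 2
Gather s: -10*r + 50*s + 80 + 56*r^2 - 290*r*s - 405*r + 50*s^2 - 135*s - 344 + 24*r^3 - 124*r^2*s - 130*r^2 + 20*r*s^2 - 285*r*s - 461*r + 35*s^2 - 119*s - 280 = 24*r^3 - 74*r^2 - 876*r + s^2*(20*r + 85) + s*(-124*r^2 - 575*r - 204) - 544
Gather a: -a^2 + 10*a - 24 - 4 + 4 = -a^2 + 10*a - 24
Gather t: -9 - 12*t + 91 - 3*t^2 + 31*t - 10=-3*t^2 + 19*t + 72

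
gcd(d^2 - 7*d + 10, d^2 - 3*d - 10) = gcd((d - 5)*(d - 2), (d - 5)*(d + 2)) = d - 5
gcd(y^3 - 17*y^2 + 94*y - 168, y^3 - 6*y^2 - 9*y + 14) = y - 7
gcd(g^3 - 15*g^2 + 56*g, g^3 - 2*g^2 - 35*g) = g^2 - 7*g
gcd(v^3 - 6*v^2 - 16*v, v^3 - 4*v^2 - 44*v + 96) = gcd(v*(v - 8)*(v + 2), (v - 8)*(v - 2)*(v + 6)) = v - 8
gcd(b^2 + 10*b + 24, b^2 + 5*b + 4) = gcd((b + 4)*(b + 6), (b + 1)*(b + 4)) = b + 4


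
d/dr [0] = 0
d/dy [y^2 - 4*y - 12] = 2*y - 4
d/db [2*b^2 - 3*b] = 4*b - 3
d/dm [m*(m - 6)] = 2*m - 6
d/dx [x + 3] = 1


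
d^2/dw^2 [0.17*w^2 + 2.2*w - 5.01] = 0.340000000000000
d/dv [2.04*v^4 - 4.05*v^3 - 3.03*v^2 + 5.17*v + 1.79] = 8.16*v^3 - 12.15*v^2 - 6.06*v + 5.17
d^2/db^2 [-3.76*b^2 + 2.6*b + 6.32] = -7.52000000000000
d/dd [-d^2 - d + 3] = -2*d - 1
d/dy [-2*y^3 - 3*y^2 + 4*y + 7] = -6*y^2 - 6*y + 4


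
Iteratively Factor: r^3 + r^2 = (r + 1)*(r^2) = r*(r + 1)*(r)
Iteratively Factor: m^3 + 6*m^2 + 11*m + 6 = (m + 1)*(m^2 + 5*m + 6) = (m + 1)*(m + 2)*(m + 3)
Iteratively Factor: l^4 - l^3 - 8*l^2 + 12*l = (l - 2)*(l^3 + l^2 - 6*l) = l*(l - 2)*(l^2 + l - 6) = l*(l - 2)^2*(l + 3)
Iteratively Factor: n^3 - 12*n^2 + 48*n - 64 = (n - 4)*(n^2 - 8*n + 16) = (n - 4)^2*(n - 4)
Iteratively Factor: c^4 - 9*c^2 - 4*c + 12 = (c + 2)*(c^3 - 2*c^2 - 5*c + 6) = (c + 2)^2*(c^2 - 4*c + 3) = (c - 1)*(c + 2)^2*(c - 3)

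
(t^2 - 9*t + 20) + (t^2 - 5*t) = 2*t^2 - 14*t + 20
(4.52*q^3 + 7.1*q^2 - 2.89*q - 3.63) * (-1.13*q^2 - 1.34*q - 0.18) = -5.1076*q^5 - 14.0798*q^4 - 7.0619*q^3 + 6.6965*q^2 + 5.3844*q + 0.6534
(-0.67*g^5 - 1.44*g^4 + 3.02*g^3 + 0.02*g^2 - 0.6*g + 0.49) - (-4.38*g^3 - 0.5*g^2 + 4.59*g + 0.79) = -0.67*g^5 - 1.44*g^4 + 7.4*g^3 + 0.52*g^2 - 5.19*g - 0.3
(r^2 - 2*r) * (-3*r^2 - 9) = -3*r^4 + 6*r^3 - 9*r^2 + 18*r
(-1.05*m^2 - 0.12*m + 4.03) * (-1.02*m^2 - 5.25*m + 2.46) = 1.071*m^4 + 5.6349*m^3 - 6.0636*m^2 - 21.4527*m + 9.9138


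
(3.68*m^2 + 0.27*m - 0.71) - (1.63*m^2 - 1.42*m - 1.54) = 2.05*m^2 + 1.69*m + 0.83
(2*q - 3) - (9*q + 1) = -7*q - 4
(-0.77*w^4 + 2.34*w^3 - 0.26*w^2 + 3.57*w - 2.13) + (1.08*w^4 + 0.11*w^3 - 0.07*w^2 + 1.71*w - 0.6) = 0.31*w^4 + 2.45*w^3 - 0.33*w^2 + 5.28*w - 2.73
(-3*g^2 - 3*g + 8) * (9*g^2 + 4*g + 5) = -27*g^4 - 39*g^3 + 45*g^2 + 17*g + 40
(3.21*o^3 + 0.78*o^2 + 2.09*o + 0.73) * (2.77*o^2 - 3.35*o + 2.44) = 8.8917*o^5 - 8.5929*o^4 + 11.0087*o^3 - 3.0762*o^2 + 2.6541*o + 1.7812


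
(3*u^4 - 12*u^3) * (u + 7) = 3*u^5 + 9*u^4 - 84*u^3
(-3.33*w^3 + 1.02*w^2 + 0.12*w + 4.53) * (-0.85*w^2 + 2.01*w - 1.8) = 2.8305*w^5 - 7.5603*w^4 + 7.9422*w^3 - 5.4453*w^2 + 8.8893*w - 8.154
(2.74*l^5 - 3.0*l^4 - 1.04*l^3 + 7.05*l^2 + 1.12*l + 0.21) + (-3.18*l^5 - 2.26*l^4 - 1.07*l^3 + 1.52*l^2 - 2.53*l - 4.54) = -0.44*l^5 - 5.26*l^4 - 2.11*l^3 + 8.57*l^2 - 1.41*l - 4.33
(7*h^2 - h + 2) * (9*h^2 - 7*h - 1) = 63*h^4 - 58*h^3 + 18*h^2 - 13*h - 2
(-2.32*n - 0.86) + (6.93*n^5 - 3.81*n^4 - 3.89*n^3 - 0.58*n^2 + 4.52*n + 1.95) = 6.93*n^5 - 3.81*n^4 - 3.89*n^3 - 0.58*n^2 + 2.2*n + 1.09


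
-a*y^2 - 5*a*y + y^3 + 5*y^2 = y*(-a + y)*(y + 5)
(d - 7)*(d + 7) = d^2 - 49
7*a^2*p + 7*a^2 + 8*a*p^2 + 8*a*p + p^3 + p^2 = (a + p)*(7*a + p)*(p + 1)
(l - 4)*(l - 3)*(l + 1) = l^3 - 6*l^2 + 5*l + 12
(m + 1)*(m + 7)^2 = m^3 + 15*m^2 + 63*m + 49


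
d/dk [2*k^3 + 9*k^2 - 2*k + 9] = 6*k^2 + 18*k - 2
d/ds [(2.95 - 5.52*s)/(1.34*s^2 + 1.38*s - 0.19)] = (7.3968*s^2 - 7.906*s - 3.0222)/(1.7956*s^4 + 3.6984*s^3 + 1.3952*s^2 - 0.5244*s + 0.0361)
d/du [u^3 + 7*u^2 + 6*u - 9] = 3*u^2 + 14*u + 6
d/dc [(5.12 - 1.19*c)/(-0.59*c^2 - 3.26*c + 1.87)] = (-0.7021*c^2 + 6.0416*c + 14.4659)/(0.3481*c^4 + 3.8468*c^3 + 8.421*c^2 - 12.1924*c + 3.4969)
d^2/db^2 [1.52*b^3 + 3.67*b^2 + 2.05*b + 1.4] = 9.12*b + 7.34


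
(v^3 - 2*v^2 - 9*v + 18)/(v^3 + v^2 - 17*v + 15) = (v^2 + v - 6)/(v^2 + 4*v - 5)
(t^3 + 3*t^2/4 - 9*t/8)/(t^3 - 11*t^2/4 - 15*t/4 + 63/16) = 2*t/(2*t - 7)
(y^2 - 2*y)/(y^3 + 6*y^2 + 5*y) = (y - 2)/(y^2 + 6*y + 5)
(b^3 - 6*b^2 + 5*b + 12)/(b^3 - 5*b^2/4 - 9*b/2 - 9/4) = 4*(b - 4)/(4*b + 3)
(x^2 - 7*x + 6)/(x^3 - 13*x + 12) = (x - 6)/(x^2 + x - 12)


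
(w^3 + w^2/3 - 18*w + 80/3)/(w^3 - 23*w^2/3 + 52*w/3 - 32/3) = (w^2 + 3*w - 10)/(w^2 - 5*w + 4)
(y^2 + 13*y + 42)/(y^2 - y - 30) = (y^2 + 13*y + 42)/(y^2 - y - 30)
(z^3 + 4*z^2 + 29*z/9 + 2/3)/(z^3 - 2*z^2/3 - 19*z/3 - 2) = (z^2 + 11*z/3 + 2)/(z^2 - z - 6)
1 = 1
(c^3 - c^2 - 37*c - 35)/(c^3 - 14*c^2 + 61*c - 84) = (c^2 + 6*c + 5)/(c^2 - 7*c + 12)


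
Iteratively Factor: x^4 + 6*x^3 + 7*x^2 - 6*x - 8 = (x - 1)*(x^3 + 7*x^2 + 14*x + 8) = (x - 1)*(x + 2)*(x^2 + 5*x + 4) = (x - 1)*(x + 1)*(x + 2)*(x + 4)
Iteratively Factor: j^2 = (j)*(j)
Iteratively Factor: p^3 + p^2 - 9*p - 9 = (p + 3)*(p^2 - 2*p - 3) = (p + 1)*(p + 3)*(p - 3)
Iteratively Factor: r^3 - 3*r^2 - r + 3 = (r + 1)*(r^2 - 4*r + 3) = (r - 1)*(r + 1)*(r - 3)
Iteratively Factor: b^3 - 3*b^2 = (b)*(b^2 - 3*b) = b^2*(b - 3)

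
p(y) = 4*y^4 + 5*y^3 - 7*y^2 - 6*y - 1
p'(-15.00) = -50421.00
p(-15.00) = 184139.00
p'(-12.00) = -25326.00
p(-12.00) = 73367.00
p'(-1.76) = -22.12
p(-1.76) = -1.00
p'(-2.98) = -254.49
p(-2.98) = 137.85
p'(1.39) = 46.49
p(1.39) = 5.50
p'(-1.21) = 4.56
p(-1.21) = -4.27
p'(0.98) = 9.75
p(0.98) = -5.21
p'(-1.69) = -16.73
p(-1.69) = -2.36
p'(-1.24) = 3.92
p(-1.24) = -4.40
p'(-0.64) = 4.91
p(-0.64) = -0.67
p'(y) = 16*y^3 + 15*y^2 - 14*y - 6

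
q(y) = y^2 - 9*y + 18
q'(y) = 2*y - 9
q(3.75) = -1.69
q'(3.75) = -1.50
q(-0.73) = 25.10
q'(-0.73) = -10.46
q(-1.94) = 39.22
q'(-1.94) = -12.88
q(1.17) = 8.84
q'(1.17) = -6.66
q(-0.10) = 18.91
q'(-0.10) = -9.20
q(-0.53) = 23.05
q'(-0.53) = -10.06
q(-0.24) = 20.22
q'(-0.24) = -9.48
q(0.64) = 12.65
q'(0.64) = -7.72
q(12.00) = 54.00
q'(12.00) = 15.00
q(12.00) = 54.00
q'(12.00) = 15.00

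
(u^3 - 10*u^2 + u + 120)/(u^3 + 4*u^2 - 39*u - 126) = (u^2 - 13*u + 40)/(u^2 + u - 42)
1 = 1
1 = 1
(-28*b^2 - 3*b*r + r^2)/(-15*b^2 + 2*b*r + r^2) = (-28*b^2 - 3*b*r + r^2)/(-15*b^2 + 2*b*r + r^2)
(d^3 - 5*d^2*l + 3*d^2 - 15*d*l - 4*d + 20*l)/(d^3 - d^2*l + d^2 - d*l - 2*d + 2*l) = (d^2 - 5*d*l + 4*d - 20*l)/(d^2 - d*l + 2*d - 2*l)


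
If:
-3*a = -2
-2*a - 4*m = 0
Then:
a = 2/3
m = -1/3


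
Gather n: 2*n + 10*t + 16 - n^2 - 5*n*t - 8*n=-n^2 + n*(-5*t - 6) + 10*t + 16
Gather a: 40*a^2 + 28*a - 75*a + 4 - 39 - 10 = 40*a^2 - 47*a - 45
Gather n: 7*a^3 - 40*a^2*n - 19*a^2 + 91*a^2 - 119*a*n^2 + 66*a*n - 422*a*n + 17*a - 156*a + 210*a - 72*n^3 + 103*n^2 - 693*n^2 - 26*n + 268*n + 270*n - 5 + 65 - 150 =7*a^3 + 72*a^2 + 71*a - 72*n^3 + n^2*(-119*a - 590) + n*(-40*a^2 - 356*a + 512) - 90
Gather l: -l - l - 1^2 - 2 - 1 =-2*l - 4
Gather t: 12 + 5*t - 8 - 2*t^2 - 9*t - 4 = -2*t^2 - 4*t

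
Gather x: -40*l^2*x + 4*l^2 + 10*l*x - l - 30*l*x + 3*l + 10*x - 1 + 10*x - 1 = 4*l^2 + 2*l + x*(-40*l^2 - 20*l + 20) - 2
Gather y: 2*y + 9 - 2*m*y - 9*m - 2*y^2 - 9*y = -9*m - 2*y^2 + y*(-2*m - 7) + 9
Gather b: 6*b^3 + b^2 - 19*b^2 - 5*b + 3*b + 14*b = 6*b^3 - 18*b^2 + 12*b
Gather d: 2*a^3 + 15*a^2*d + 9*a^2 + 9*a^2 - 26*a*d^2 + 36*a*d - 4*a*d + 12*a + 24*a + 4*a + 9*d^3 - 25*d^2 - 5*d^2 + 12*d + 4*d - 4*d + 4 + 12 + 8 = 2*a^3 + 18*a^2 + 40*a + 9*d^3 + d^2*(-26*a - 30) + d*(15*a^2 + 32*a + 12) + 24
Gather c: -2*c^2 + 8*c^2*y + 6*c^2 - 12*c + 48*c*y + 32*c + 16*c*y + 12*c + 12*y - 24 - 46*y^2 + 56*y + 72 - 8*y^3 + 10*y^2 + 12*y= c^2*(8*y + 4) + c*(64*y + 32) - 8*y^3 - 36*y^2 + 80*y + 48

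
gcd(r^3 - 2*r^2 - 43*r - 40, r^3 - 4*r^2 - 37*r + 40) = r^2 - 3*r - 40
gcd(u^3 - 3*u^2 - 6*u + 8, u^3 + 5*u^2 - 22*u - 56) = u^2 - 2*u - 8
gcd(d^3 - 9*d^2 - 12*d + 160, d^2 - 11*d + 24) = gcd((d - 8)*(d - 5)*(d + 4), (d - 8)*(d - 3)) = d - 8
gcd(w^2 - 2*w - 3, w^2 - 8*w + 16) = 1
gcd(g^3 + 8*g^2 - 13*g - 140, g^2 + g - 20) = g^2 + g - 20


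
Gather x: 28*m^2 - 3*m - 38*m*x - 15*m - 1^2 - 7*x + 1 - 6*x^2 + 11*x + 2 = 28*m^2 - 18*m - 6*x^2 + x*(4 - 38*m) + 2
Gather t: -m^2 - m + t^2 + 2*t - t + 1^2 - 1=-m^2 - m + t^2 + t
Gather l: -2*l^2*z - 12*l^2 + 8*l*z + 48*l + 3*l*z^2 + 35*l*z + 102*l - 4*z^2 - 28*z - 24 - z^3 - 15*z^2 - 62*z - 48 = l^2*(-2*z - 12) + l*(3*z^2 + 43*z + 150) - z^3 - 19*z^2 - 90*z - 72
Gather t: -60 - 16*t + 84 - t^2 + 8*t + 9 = -t^2 - 8*t + 33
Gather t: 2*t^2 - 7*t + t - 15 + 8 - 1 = 2*t^2 - 6*t - 8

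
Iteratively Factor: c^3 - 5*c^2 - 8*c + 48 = (c + 3)*(c^2 - 8*c + 16) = (c - 4)*(c + 3)*(c - 4)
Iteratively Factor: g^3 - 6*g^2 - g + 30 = (g - 3)*(g^2 - 3*g - 10) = (g - 3)*(g + 2)*(g - 5)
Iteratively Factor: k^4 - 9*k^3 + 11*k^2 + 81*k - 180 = (k - 3)*(k^3 - 6*k^2 - 7*k + 60) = (k - 3)*(k + 3)*(k^2 - 9*k + 20) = (k - 5)*(k - 3)*(k + 3)*(k - 4)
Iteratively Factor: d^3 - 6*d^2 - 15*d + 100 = (d - 5)*(d^2 - d - 20) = (d - 5)^2*(d + 4)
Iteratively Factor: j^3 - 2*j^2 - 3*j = (j - 3)*(j^2 + j) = (j - 3)*(j + 1)*(j)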